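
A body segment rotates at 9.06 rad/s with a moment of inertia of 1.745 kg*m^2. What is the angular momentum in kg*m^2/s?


L = I * omega
L = 1.745 * 9.06
L = 15.8097


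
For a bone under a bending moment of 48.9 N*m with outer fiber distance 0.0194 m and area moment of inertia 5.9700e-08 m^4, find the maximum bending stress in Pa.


sigma = M * c / I
sigma = 48.9 * 0.0194 / 5.9700e-08
M * c = 0.9487
sigma = 1.5890e+07


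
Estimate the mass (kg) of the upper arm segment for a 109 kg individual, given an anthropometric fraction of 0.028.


m_segment = body_mass * fraction
m_segment = 109 * 0.028
m_segment = 3.0520


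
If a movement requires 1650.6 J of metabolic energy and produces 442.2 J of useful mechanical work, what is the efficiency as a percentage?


eta = (W_mech / E_meta) * 100
eta = (442.2 / 1650.6) * 100
ratio = 0.2679
eta = 26.7903


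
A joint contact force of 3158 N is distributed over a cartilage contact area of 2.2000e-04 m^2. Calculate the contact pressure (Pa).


P = F / A
P = 3158 / 2.2000e-04
P = 1.4355e+07


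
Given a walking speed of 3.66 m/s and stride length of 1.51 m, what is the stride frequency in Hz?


f = v / stride_length
f = 3.66 / 1.51
f = 2.4238


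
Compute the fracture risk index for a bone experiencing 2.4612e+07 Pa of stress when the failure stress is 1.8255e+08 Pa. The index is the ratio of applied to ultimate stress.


FRI = applied / ultimate
FRI = 2.4612e+07 / 1.8255e+08
FRI = 0.1348


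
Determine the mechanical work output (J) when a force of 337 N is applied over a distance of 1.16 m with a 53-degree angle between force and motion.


W = F * d * cos(theta)
theta = 53 deg = 0.9250 rad
cos(theta) = 0.6018
W = 337 * 1.16 * 0.6018
W = 235.2615


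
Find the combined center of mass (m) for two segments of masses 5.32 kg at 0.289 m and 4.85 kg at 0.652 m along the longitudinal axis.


COM = (m1*x1 + m2*x2) / (m1 + m2)
COM = (5.32*0.289 + 4.85*0.652) / (5.32 + 4.85)
Numerator = 4.6997
Denominator = 10.1700
COM = 0.4621


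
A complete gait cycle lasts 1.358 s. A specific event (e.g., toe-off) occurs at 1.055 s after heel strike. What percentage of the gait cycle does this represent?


pct = (event_time / cycle_time) * 100
pct = (1.055 / 1.358) * 100
ratio = 0.7769
pct = 77.6878


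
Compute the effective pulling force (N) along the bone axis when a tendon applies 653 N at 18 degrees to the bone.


F_eff = F_tendon * cos(theta)
theta = 18 deg = 0.3142 rad
cos(theta) = 0.9511
F_eff = 653 * 0.9511
F_eff = 621.0399


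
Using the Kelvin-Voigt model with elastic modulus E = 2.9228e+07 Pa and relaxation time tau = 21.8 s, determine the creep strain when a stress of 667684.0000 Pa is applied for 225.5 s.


epsilon(t) = (sigma/E) * (1 - exp(-t/tau))
sigma/E = 667684.0000 / 2.9228e+07 = 0.0228
exp(-t/tau) = exp(-225.5 / 21.8) = 3.2184e-05
epsilon = 0.0228 * (1 - 3.2184e-05)
epsilon = 0.0228


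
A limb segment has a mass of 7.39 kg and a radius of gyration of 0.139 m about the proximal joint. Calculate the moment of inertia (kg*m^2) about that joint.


I = m * k^2
I = 7.39 * 0.139^2
k^2 = 0.0193
I = 0.1428


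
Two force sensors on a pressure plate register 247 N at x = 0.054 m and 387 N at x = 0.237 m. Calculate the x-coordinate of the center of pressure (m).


COP_x = (F1*x1 + F2*x2) / (F1 + F2)
COP_x = (247*0.054 + 387*0.237) / (247 + 387)
Numerator = 105.0570
Denominator = 634
COP_x = 0.1657


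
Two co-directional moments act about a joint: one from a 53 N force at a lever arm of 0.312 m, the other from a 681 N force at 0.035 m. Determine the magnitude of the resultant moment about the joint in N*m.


M = F1 * d1 + F2 * d2
M = 53 * 0.312 + 681 * 0.035
M = 16.5360 + 23.8350
M = 40.3710


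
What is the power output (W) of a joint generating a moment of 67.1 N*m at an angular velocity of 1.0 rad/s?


P = M * omega
P = 67.1 * 1.0
P = 67.1000


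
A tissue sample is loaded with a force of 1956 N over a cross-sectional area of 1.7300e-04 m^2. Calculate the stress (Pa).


stress = F / A
stress = 1956 / 1.7300e-04
stress = 1.1306e+07


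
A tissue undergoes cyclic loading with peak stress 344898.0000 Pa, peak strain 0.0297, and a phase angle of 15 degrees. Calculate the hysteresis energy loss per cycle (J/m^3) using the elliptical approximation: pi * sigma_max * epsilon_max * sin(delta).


E_loss = pi * sigma_max * epsilon_max * sin(delta)
delta = 15 deg = 0.2618 rad
sin(delta) = 0.2588
E_loss = pi * 344898.0000 * 0.0297 * 0.2588
E_loss = 8329.0070


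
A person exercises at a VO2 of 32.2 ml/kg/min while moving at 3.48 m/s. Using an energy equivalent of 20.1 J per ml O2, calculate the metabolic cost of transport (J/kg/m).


Power per kg = VO2 * 20.1 / 60
Power per kg = 32.2 * 20.1 / 60 = 10.7870 W/kg
Cost = power_per_kg / speed
Cost = 10.7870 / 3.48
Cost = 3.0997


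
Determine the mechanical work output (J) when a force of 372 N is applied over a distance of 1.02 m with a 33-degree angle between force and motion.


W = F * d * cos(theta)
theta = 33 deg = 0.5760 rad
cos(theta) = 0.8387
W = 372 * 1.02 * 0.8387
W = 318.2252


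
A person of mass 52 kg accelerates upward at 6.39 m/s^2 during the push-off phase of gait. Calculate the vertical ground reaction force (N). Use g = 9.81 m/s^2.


GRF = m * (g + a)
GRF = 52 * (9.81 + 6.39)
GRF = 52 * 16.2000
GRF = 842.4000


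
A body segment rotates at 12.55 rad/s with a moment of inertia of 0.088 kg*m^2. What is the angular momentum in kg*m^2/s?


L = I * omega
L = 0.088 * 12.55
L = 1.1044


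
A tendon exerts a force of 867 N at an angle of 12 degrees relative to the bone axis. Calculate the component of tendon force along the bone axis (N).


F_eff = F_tendon * cos(theta)
theta = 12 deg = 0.2094 rad
cos(theta) = 0.9781
F_eff = 867 * 0.9781
F_eff = 848.0540


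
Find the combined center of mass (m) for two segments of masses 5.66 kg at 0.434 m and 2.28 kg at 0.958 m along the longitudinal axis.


COM = (m1*x1 + m2*x2) / (m1 + m2)
COM = (5.66*0.434 + 2.28*0.958) / (5.66 + 2.28)
Numerator = 4.6407
Denominator = 7.9400
COM = 0.5845


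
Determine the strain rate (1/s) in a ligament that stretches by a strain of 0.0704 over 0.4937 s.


strain_rate = delta_strain / delta_t
strain_rate = 0.0704 / 0.4937
strain_rate = 0.1426


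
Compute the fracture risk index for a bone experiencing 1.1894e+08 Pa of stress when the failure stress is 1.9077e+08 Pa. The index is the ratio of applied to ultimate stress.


FRI = applied / ultimate
FRI = 1.1894e+08 / 1.9077e+08
FRI = 0.6235


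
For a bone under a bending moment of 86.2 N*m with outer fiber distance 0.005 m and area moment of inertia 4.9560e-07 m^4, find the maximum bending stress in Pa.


sigma = M * c / I
sigma = 86.2 * 0.005 / 4.9560e-07
M * c = 0.4310
sigma = 869652.9459


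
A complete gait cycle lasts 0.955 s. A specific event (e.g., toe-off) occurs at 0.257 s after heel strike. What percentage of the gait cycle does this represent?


pct = (event_time / cycle_time) * 100
pct = (0.257 / 0.955) * 100
ratio = 0.2691
pct = 26.9110


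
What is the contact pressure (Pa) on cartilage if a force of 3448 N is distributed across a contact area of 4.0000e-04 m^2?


P = F / A
P = 3448 / 4.0000e-04
P = 8.6200e+06


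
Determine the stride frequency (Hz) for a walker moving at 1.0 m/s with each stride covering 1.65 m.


f = v / stride_length
f = 1.0 / 1.65
f = 0.6061


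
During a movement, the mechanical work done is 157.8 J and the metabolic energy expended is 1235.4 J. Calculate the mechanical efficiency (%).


eta = (W_mech / E_meta) * 100
eta = (157.8 / 1235.4) * 100
ratio = 0.1277
eta = 12.7732


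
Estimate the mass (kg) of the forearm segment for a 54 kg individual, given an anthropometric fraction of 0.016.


m_segment = body_mass * fraction
m_segment = 54 * 0.016
m_segment = 0.8640


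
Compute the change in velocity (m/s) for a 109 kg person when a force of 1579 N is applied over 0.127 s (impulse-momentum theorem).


J = F * dt = 1579 * 0.127 = 200.5330 N*s
delta_v = J / m
delta_v = 200.5330 / 109
delta_v = 1.8398


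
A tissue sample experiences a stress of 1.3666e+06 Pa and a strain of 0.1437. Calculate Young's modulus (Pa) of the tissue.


E = stress / strain
E = 1.3666e+06 / 0.1437
E = 9.5101e+06


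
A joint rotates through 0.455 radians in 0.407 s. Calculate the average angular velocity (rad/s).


omega = delta_theta / delta_t
omega = 0.455 / 0.407
omega = 1.1179


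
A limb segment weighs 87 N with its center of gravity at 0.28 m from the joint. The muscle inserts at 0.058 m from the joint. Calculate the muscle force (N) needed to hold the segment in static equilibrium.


F_muscle = W * d_load / d_muscle
F_muscle = 87 * 0.28 / 0.058
Numerator = 24.3600
F_muscle = 420.0000


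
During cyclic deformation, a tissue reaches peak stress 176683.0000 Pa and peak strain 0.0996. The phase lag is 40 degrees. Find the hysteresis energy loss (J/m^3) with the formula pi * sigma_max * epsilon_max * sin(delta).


E_loss = pi * sigma_max * epsilon_max * sin(delta)
delta = 40 deg = 0.6981 rad
sin(delta) = 0.6428
E_loss = pi * 176683.0000 * 0.0996 * 0.6428
E_loss = 35536.2399


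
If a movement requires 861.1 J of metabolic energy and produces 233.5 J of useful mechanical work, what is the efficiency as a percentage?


eta = (W_mech / E_meta) * 100
eta = (233.5 / 861.1) * 100
ratio = 0.2712
eta = 27.1165


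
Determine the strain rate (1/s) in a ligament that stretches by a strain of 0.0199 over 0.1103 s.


strain_rate = delta_strain / delta_t
strain_rate = 0.0199 / 0.1103
strain_rate = 0.1804


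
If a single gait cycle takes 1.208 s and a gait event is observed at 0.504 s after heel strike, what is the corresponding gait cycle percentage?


pct = (event_time / cycle_time) * 100
pct = (0.504 / 1.208) * 100
ratio = 0.4172
pct = 41.7219


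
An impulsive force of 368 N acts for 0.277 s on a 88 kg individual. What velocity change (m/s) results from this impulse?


J = F * dt = 368 * 0.277 = 101.9360 N*s
delta_v = J / m
delta_v = 101.9360 / 88
delta_v = 1.1584


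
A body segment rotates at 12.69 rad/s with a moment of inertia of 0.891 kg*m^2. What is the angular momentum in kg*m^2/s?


L = I * omega
L = 0.891 * 12.69
L = 11.3068


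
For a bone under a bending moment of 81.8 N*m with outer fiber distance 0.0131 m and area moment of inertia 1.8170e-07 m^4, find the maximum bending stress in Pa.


sigma = M * c / I
sigma = 81.8 * 0.0131 / 1.8170e-07
M * c = 1.0716
sigma = 5.8975e+06


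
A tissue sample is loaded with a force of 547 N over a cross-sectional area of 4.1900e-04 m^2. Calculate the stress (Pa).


stress = F / A
stress = 547 / 4.1900e-04
stress = 1.3055e+06


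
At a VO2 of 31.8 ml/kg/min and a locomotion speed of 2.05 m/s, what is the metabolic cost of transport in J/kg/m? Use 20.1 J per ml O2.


Power per kg = VO2 * 20.1 / 60
Power per kg = 31.8 * 20.1 / 60 = 10.6530 W/kg
Cost = power_per_kg / speed
Cost = 10.6530 / 2.05
Cost = 5.1966


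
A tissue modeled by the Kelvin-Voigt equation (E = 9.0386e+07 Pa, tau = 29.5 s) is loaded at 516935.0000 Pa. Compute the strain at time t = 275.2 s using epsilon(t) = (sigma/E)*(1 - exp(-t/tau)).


epsilon(t) = (sigma/E) * (1 - exp(-t/tau))
sigma/E = 516935.0000 / 9.0386e+07 = 0.0057
exp(-t/tau) = exp(-275.2 / 29.5) = 8.8828e-05
epsilon = 0.0057 * (1 - 8.8828e-05)
epsilon = 0.0057


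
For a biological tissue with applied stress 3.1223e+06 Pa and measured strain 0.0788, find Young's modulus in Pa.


E = stress / strain
E = 3.1223e+06 / 0.0788
E = 3.9623e+07


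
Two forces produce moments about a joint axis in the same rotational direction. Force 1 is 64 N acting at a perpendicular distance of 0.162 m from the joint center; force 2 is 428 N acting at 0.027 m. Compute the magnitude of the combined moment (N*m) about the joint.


M = F1 * d1 + F2 * d2
M = 64 * 0.162 + 428 * 0.027
M = 10.3680 + 11.5560
M = 21.9240


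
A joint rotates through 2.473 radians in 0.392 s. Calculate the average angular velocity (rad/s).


omega = delta_theta / delta_t
omega = 2.473 / 0.392
omega = 6.3087


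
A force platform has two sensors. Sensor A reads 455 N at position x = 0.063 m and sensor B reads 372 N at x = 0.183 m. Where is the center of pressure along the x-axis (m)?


COP_x = (F1*x1 + F2*x2) / (F1 + F2)
COP_x = (455*0.063 + 372*0.183) / (455 + 372)
Numerator = 96.7410
Denominator = 827
COP_x = 0.1170


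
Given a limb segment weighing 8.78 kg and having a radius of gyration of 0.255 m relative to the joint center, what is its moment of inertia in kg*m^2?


I = m * k^2
I = 8.78 * 0.255^2
k^2 = 0.0650
I = 0.5709


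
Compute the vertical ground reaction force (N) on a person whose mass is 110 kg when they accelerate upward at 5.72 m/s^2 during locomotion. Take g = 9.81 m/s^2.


GRF = m * (g + a)
GRF = 110 * (9.81 + 5.72)
GRF = 110 * 15.5300
GRF = 1708.3000


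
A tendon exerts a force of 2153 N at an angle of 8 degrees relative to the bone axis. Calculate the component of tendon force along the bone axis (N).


F_eff = F_tendon * cos(theta)
theta = 8 deg = 0.1396 rad
cos(theta) = 0.9903
F_eff = 2153 * 0.9903
F_eff = 2132.0472


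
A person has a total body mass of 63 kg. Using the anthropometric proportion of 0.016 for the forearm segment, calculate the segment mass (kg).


m_segment = body_mass * fraction
m_segment = 63 * 0.016
m_segment = 1.0080


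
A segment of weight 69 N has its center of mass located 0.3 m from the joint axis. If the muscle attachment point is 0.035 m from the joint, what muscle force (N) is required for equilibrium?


F_muscle = W * d_load / d_muscle
F_muscle = 69 * 0.3 / 0.035
Numerator = 20.7000
F_muscle = 591.4286


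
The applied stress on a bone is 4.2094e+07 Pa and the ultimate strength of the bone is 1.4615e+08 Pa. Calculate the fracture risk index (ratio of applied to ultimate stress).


FRI = applied / ultimate
FRI = 4.2094e+07 / 1.4615e+08
FRI = 0.2880


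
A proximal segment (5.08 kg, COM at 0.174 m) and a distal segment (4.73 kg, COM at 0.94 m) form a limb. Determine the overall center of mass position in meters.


COM = (m1*x1 + m2*x2) / (m1 + m2)
COM = (5.08*0.174 + 4.73*0.94) / (5.08 + 4.73)
Numerator = 5.3301
Denominator = 9.8100
COM = 0.5433


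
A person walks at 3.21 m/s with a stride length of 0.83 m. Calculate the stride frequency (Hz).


f = v / stride_length
f = 3.21 / 0.83
f = 3.8675


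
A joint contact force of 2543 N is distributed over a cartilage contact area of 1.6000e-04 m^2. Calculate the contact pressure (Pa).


P = F / A
P = 2543 / 1.6000e-04
P = 1.5894e+07


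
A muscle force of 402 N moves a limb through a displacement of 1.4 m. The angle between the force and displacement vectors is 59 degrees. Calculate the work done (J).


W = F * d * cos(theta)
theta = 59 deg = 1.0297 rad
cos(theta) = 0.5150
W = 402 * 1.4 * 0.5150
W = 289.8634


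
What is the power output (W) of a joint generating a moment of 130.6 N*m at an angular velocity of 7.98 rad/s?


P = M * omega
P = 130.6 * 7.98
P = 1042.1880


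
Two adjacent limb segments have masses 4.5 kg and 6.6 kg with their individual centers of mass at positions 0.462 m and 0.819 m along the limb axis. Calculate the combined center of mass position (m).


COM = (m1*x1 + m2*x2) / (m1 + m2)
COM = (4.5*0.462 + 6.6*0.819) / (4.5 + 6.6)
Numerator = 7.4844
Denominator = 11.1000
COM = 0.6743


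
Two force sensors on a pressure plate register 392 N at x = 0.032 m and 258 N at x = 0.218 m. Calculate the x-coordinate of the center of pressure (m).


COP_x = (F1*x1 + F2*x2) / (F1 + F2)
COP_x = (392*0.032 + 258*0.218) / (392 + 258)
Numerator = 68.7880
Denominator = 650
COP_x = 0.1058


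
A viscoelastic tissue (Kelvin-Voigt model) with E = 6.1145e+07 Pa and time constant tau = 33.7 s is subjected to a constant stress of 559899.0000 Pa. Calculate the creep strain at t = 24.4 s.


epsilon(t) = (sigma/E) * (1 - exp(-t/tau))
sigma/E = 559899.0000 / 6.1145e+07 = 0.0092
exp(-t/tau) = exp(-24.4 / 33.7) = 0.4848
epsilon = 0.0092 * (1 - 0.4848)
epsilon = 0.0047


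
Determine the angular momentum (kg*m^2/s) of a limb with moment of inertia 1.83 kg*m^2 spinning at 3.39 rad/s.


L = I * omega
L = 1.83 * 3.39
L = 6.2037


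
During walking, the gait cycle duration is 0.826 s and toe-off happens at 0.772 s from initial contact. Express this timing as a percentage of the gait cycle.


pct = (event_time / cycle_time) * 100
pct = (0.772 / 0.826) * 100
ratio = 0.9346
pct = 93.4625


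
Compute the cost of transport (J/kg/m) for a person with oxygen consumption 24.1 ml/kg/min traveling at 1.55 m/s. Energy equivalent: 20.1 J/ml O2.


Power per kg = VO2 * 20.1 / 60
Power per kg = 24.1 * 20.1 / 60 = 8.0735 W/kg
Cost = power_per_kg / speed
Cost = 8.0735 / 1.55
Cost = 5.2087


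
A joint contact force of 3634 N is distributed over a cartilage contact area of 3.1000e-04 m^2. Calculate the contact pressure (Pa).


P = F / A
P = 3634 / 3.1000e-04
P = 1.1723e+07


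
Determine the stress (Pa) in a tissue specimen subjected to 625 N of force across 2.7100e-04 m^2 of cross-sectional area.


stress = F / A
stress = 625 / 2.7100e-04
stress = 2.3063e+06


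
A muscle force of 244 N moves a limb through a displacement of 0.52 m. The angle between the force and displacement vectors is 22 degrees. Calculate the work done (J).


W = F * d * cos(theta)
theta = 22 deg = 0.3840 rad
cos(theta) = 0.9272
W = 244 * 0.52 * 0.9272
W = 117.6411


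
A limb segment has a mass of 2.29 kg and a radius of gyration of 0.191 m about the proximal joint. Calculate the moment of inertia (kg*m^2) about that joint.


I = m * k^2
I = 2.29 * 0.191^2
k^2 = 0.0365
I = 0.0835


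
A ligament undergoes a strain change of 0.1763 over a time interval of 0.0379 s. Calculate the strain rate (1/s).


strain_rate = delta_strain / delta_t
strain_rate = 0.1763 / 0.0379
strain_rate = 4.6517


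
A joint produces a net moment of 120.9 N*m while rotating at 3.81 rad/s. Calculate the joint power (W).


P = M * omega
P = 120.9 * 3.81
P = 460.6290


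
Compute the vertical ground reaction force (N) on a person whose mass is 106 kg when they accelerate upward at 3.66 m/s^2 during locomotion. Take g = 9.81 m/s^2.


GRF = m * (g + a)
GRF = 106 * (9.81 + 3.66)
GRF = 106 * 13.4700
GRF = 1427.8200


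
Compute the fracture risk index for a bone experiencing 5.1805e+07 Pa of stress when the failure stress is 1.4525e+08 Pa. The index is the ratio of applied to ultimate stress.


FRI = applied / ultimate
FRI = 5.1805e+07 / 1.4525e+08
FRI = 0.3567


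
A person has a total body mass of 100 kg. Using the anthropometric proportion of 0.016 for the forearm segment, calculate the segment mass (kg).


m_segment = body_mass * fraction
m_segment = 100 * 0.016
m_segment = 1.6000


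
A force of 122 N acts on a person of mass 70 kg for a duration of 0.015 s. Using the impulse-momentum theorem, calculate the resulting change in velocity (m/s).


J = F * dt = 122 * 0.015 = 1.8300 N*s
delta_v = J / m
delta_v = 1.8300 / 70
delta_v = 0.0261


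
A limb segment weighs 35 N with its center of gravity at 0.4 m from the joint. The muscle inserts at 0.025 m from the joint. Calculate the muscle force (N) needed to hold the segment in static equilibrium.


F_muscle = W * d_load / d_muscle
F_muscle = 35 * 0.4 / 0.025
Numerator = 14.0000
F_muscle = 560.0000


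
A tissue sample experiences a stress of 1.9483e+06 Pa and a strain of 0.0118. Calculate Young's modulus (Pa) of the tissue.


E = stress / strain
E = 1.9483e+06 / 0.0118
E = 1.6511e+08


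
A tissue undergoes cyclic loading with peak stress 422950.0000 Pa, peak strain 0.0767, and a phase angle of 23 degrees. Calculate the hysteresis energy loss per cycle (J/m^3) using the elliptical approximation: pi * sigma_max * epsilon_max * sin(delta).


E_loss = pi * sigma_max * epsilon_max * sin(delta)
delta = 23 deg = 0.4014 rad
sin(delta) = 0.3907
E_loss = pi * 422950.0000 * 0.0767 * 0.3907
E_loss = 39821.0106


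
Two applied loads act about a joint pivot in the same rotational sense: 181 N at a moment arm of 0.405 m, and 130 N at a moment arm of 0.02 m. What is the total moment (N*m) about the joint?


M = F1 * d1 + F2 * d2
M = 181 * 0.405 + 130 * 0.02
M = 73.3050 + 2.6000
M = 75.9050


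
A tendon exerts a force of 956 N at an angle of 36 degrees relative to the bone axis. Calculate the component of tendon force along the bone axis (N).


F_eff = F_tendon * cos(theta)
theta = 36 deg = 0.6283 rad
cos(theta) = 0.8090
F_eff = 956 * 0.8090
F_eff = 773.4202


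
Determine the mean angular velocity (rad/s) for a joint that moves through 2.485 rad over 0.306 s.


omega = delta_theta / delta_t
omega = 2.485 / 0.306
omega = 8.1209


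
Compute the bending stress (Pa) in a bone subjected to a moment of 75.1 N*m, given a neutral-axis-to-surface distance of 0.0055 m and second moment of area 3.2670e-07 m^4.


sigma = M * c / I
sigma = 75.1 * 0.0055 / 3.2670e-07
M * c = 0.4130
sigma = 1.2643e+06


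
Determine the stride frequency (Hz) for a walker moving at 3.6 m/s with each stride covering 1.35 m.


f = v / stride_length
f = 3.6 / 1.35
f = 2.6667


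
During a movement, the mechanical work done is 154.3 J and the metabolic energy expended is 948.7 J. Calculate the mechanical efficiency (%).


eta = (W_mech / E_meta) * 100
eta = (154.3 / 948.7) * 100
ratio = 0.1626
eta = 16.2644


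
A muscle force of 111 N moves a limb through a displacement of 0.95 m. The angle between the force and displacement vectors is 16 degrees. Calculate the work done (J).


W = F * d * cos(theta)
theta = 16 deg = 0.2793 rad
cos(theta) = 0.9613
W = 111 * 0.95 * 0.9613
W = 101.3650


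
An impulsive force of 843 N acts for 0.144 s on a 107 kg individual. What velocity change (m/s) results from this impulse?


J = F * dt = 843 * 0.144 = 121.3920 N*s
delta_v = J / m
delta_v = 121.3920 / 107
delta_v = 1.1345


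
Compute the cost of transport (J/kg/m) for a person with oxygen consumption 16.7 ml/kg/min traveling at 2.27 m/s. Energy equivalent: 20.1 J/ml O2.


Power per kg = VO2 * 20.1 / 60
Power per kg = 16.7 * 20.1 / 60 = 5.5945 W/kg
Cost = power_per_kg / speed
Cost = 5.5945 / 2.27
Cost = 2.4645


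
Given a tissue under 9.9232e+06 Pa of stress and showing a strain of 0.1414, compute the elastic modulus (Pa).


E = stress / strain
E = 9.9232e+06 / 0.1414
E = 7.0178e+07


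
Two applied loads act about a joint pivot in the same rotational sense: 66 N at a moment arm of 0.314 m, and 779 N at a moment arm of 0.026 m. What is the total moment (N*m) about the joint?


M = F1 * d1 + F2 * d2
M = 66 * 0.314 + 779 * 0.026
M = 20.7240 + 20.2540
M = 40.9780


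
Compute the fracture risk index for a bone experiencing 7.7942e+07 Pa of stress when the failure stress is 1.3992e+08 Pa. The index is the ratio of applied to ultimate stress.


FRI = applied / ultimate
FRI = 7.7942e+07 / 1.3992e+08
FRI = 0.5570


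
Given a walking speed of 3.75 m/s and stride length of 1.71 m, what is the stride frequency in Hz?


f = v / stride_length
f = 3.75 / 1.71
f = 2.1930


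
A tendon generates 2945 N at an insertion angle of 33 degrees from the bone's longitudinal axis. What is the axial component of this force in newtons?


F_eff = F_tendon * cos(theta)
theta = 33 deg = 0.5760 rad
cos(theta) = 0.8387
F_eff = 2945 * 0.8387
F_eff = 2469.8848


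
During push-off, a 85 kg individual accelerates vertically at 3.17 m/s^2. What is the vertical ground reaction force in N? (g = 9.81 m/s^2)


GRF = m * (g + a)
GRF = 85 * (9.81 + 3.17)
GRF = 85 * 12.9800
GRF = 1103.3000


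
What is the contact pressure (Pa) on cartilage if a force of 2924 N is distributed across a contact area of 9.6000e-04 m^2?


P = F / A
P = 2924 / 9.6000e-04
P = 3.0458e+06


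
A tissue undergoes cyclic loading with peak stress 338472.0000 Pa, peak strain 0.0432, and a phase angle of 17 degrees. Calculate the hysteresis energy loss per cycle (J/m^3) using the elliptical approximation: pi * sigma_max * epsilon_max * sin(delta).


E_loss = pi * sigma_max * epsilon_max * sin(delta)
delta = 17 deg = 0.2967 rad
sin(delta) = 0.2924
E_loss = pi * 338472.0000 * 0.0432 * 0.2924
E_loss = 13430.4853


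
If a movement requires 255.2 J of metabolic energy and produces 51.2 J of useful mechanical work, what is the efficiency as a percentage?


eta = (W_mech / E_meta) * 100
eta = (51.2 / 255.2) * 100
ratio = 0.2006
eta = 20.0627


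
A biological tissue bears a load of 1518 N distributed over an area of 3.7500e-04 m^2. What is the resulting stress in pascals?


stress = F / A
stress = 1518 / 3.7500e-04
stress = 4.0480e+06


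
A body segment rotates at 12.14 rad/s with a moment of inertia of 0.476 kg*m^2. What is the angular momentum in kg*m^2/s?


L = I * omega
L = 0.476 * 12.14
L = 5.7786


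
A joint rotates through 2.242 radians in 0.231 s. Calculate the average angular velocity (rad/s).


omega = delta_theta / delta_t
omega = 2.242 / 0.231
omega = 9.7056


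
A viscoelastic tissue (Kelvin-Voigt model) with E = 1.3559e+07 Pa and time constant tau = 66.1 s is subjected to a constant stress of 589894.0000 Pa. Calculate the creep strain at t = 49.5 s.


epsilon(t) = (sigma/E) * (1 - exp(-t/tau))
sigma/E = 589894.0000 / 1.3559e+07 = 0.0435
exp(-t/tau) = exp(-49.5 / 66.1) = 0.4729
epsilon = 0.0435 * (1 - 0.4729)
epsilon = 0.0229


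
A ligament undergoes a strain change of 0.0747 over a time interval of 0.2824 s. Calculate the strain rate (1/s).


strain_rate = delta_strain / delta_t
strain_rate = 0.0747 / 0.2824
strain_rate = 0.2645


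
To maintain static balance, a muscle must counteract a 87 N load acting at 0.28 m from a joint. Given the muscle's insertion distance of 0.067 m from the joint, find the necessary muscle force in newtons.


F_muscle = W * d_load / d_muscle
F_muscle = 87 * 0.28 / 0.067
Numerator = 24.3600
F_muscle = 363.5821


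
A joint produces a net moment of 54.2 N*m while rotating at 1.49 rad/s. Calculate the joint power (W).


P = M * omega
P = 54.2 * 1.49
P = 80.7580


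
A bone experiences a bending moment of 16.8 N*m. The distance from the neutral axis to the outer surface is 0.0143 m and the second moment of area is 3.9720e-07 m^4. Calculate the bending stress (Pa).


sigma = M * c / I
sigma = 16.8 * 0.0143 / 3.9720e-07
M * c = 0.2402
sigma = 604833.8369


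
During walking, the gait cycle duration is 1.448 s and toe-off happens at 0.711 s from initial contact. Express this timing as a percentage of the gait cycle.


pct = (event_time / cycle_time) * 100
pct = (0.711 / 1.448) * 100
ratio = 0.4910
pct = 49.1022


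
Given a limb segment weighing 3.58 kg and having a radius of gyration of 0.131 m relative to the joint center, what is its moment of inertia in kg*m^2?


I = m * k^2
I = 3.58 * 0.131^2
k^2 = 0.0172
I = 0.0614


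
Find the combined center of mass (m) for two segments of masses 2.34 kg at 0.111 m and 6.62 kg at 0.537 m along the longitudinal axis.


COM = (m1*x1 + m2*x2) / (m1 + m2)
COM = (2.34*0.111 + 6.62*0.537) / (2.34 + 6.62)
Numerator = 3.8147
Denominator = 8.9600
COM = 0.4257


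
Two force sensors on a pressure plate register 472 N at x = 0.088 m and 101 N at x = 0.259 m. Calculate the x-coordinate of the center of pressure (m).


COP_x = (F1*x1 + F2*x2) / (F1 + F2)
COP_x = (472*0.088 + 101*0.259) / (472 + 101)
Numerator = 67.6950
Denominator = 573
COP_x = 0.1181


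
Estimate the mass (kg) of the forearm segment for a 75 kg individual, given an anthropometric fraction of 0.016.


m_segment = body_mass * fraction
m_segment = 75 * 0.016
m_segment = 1.2000


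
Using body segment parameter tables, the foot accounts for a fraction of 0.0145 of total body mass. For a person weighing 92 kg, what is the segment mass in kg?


m_segment = body_mass * fraction
m_segment = 92 * 0.0145
m_segment = 1.3340


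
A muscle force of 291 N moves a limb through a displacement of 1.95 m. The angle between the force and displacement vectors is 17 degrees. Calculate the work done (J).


W = F * d * cos(theta)
theta = 17 deg = 0.2967 rad
cos(theta) = 0.9563
W = 291 * 1.95 * 0.9563
W = 542.6551


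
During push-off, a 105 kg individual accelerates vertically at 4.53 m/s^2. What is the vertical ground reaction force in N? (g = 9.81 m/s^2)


GRF = m * (g + a)
GRF = 105 * (9.81 + 4.53)
GRF = 105 * 14.3400
GRF = 1505.7000


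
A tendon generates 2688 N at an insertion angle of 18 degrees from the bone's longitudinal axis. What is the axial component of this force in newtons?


F_eff = F_tendon * cos(theta)
theta = 18 deg = 0.3142 rad
cos(theta) = 0.9511
F_eff = 2688 * 0.9511
F_eff = 2556.4399


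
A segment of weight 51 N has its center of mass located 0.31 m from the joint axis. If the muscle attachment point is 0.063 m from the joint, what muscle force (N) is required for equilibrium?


F_muscle = W * d_load / d_muscle
F_muscle = 51 * 0.31 / 0.063
Numerator = 15.8100
F_muscle = 250.9524


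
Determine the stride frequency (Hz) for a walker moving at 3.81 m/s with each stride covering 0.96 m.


f = v / stride_length
f = 3.81 / 0.96
f = 3.9688


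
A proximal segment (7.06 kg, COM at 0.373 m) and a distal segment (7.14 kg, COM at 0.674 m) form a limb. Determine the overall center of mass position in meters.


COM = (m1*x1 + m2*x2) / (m1 + m2)
COM = (7.06*0.373 + 7.14*0.674) / (7.06 + 7.14)
Numerator = 7.4457
Denominator = 14.2000
COM = 0.5243


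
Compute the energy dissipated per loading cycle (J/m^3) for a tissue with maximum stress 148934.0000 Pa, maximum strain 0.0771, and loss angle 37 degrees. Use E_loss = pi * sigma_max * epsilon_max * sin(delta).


E_loss = pi * sigma_max * epsilon_max * sin(delta)
delta = 37 deg = 0.6458 rad
sin(delta) = 0.6018
E_loss = pi * 148934.0000 * 0.0771 * 0.6018
E_loss = 21710.0653


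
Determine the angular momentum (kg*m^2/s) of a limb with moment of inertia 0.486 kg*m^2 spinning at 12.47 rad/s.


L = I * omega
L = 0.486 * 12.47
L = 6.0604


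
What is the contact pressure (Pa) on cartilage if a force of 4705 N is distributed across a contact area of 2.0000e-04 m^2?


P = F / A
P = 4705 / 2.0000e-04
P = 2.3525e+07


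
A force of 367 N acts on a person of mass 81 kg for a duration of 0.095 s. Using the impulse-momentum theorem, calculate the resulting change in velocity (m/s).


J = F * dt = 367 * 0.095 = 34.8650 N*s
delta_v = J / m
delta_v = 34.8650 / 81
delta_v = 0.4304


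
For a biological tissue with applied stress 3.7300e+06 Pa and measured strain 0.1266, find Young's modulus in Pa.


E = stress / strain
E = 3.7300e+06 / 0.1266
E = 2.9463e+07


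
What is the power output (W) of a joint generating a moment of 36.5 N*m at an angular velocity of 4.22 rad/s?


P = M * omega
P = 36.5 * 4.22
P = 154.0300


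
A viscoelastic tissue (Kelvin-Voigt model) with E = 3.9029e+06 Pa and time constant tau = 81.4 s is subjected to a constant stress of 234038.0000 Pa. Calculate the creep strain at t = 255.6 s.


epsilon(t) = (sigma/E) * (1 - exp(-t/tau))
sigma/E = 234038.0000 / 3.9029e+06 = 0.0600
exp(-t/tau) = exp(-255.6 / 81.4) = 0.0433
epsilon = 0.0600 * (1 - 0.0433)
epsilon = 0.0574


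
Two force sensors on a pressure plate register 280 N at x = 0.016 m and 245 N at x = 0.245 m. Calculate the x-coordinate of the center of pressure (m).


COP_x = (F1*x1 + F2*x2) / (F1 + F2)
COP_x = (280*0.016 + 245*0.245) / (280 + 245)
Numerator = 64.5050
Denominator = 525
COP_x = 0.1229


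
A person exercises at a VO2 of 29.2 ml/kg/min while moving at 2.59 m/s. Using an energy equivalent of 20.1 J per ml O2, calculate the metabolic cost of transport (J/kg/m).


Power per kg = VO2 * 20.1 / 60
Power per kg = 29.2 * 20.1 / 60 = 9.7820 W/kg
Cost = power_per_kg / speed
Cost = 9.7820 / 2.59
Cost = 3.7768


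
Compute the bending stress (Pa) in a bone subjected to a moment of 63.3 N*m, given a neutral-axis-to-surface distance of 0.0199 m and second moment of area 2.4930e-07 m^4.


sigma = M * c / I
sigma = 63.3 * 0.0199 / 2.4930e-07
M * c = 1.2597
sigma = 5.0528e+06


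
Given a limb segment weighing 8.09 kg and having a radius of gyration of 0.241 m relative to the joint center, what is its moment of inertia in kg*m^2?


I = m * k^2
I = 8.09 * 0.241^2
k^2 = 0.0581
I = 0.4699


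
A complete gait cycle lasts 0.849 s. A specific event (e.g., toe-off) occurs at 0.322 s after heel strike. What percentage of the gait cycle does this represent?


pct = (event_time / cycle_time) * 100
pct = (0.322 / 0.849) * 100
ratio = 0.3793
pct = 37.9270


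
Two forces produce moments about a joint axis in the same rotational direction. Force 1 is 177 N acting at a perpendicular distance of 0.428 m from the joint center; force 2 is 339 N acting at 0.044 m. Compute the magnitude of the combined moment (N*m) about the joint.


M = F1 * d1 + F2 * d2
M = 177 * 0.428 + 339 * 0.044
M = 75.7560 + 14.9160
M = 90.6720


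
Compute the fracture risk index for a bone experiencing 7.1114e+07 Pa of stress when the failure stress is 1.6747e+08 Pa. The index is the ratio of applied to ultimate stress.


FRI = applied / ultimate
FRI = 7.1114e+07 / 1.6747e+08
FRI = 0.4246


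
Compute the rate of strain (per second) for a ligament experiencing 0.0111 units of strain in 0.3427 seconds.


strain_rate = delta_strain / delta_t
strain_rate = 0.0111 / 0.3427
strain_rate = 0.0324


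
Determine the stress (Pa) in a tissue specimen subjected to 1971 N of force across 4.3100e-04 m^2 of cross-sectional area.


stress = F / A
stress = 1971 / 4.3100e-04
stress = 4.5731e+06


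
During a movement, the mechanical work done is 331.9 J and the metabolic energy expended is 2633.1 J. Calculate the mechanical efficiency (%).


eta = (W_mech / E_meta) * 100
eta = (331.9 / 2633.1) * 100
ratio = 0.1260
eta = 12.6049


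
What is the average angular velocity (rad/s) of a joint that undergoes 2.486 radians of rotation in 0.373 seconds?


omega = delta_theta / delta_t
omega = 2.486 / 0.373
omega = 6.6649


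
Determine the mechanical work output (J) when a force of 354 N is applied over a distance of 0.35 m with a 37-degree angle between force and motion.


W = F * d * cos(theta)
theta = 37 deg = 0.6458 rad
cos(theta) = 0.7986
W = 354 * 0.35 * 0.7986
W = 98.9509


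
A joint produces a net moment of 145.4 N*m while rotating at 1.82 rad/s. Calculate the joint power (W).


P = M * omega
P = 145.4 * 1.82
P = 264.6280


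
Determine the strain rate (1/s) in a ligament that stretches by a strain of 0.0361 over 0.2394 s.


strain_rate = delta_strain / delta_t
strain_rate = 0.0361 / 0.2394
strain_rate = 0.1508


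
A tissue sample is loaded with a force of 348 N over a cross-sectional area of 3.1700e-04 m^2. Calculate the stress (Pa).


stress = F / A
stress = 348 / 3.1700e-04
stress = 1.0978e+06


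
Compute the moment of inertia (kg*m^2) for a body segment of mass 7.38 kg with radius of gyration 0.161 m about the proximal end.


I = m * k^2
I = 7.38 * 0.161^2
k^2 = 0.0259
I = 0.1913


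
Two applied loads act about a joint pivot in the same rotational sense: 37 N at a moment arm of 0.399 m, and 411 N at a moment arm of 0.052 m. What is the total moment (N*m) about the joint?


M = F1 * d1 + F2 * d2
M = 37 * 0.399 + 411 * 0.052
M = 14.7630 + 21.3720
M = 36.1350


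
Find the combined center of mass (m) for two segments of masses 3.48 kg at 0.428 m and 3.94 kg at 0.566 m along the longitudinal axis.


COM = (m1*x1 + m2*x2) / (m1 + m2)
COM = (3.48*0.428 + 3.94*0.566) / (3.48 + 3.94)
Numerator = 3.7195
Denominator = 7.4200
COM = 0.5013


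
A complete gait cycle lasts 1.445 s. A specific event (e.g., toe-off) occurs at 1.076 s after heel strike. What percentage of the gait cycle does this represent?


pct = (event_time / cycle_time) * 100
pct = (1.076 / 1.445) * 100
ratio = 0.7446
pct = 74.4637


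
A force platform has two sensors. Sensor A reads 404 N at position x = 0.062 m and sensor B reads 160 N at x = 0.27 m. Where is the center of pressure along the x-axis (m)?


COP_x = (F1*x1 + F2*x2) / (F1 + F2)
COP_x = (404*0.062 + 160*0.27) / (404 + 160)
Numerator = 68.2480
Denominator = 564
COP_x = 0.1210


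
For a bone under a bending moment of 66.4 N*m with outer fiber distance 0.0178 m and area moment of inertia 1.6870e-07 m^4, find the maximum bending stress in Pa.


sigma = M * c / I
sigma = 66.4 * 0.0178 / 1.6870e-07
M * c = 1.1819
sigma = 7.0060e+06


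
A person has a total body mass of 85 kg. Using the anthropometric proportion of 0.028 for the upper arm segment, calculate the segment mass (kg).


m_segment = body_mass * fraction
m_segment = 85 * 0.028
m_segment = 2.3800


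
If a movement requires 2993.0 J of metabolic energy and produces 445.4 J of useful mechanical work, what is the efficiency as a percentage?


eta = (W_mech / E_meta) * 100
eta = (445.4 / 2993.0) * 100
ratio = 0.1488
eta = 14.8814


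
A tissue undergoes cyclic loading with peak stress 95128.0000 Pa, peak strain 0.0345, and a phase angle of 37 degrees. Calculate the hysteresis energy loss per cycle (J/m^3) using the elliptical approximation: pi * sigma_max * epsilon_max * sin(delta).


E_loss = pi * sigma_max * epsilon_max * sin(delta)
delta = 37 deg = 0.6458 rad
sin(delta) = 0.6018
E_loss = pi * 95128.0000 * 0.0345 * 0.6018
E_loss = 6204.9796


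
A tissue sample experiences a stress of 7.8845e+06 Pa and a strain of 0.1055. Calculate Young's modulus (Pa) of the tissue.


E = stress / strain
E = 7.8845e+06 / 0.1055
E = 7.4735e+07


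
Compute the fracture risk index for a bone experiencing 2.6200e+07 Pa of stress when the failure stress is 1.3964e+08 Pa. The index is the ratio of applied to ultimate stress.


FRI = applied / ultimate
FRI = 2.6200e+07 / 1.3964e+08
FRI = 0.1876


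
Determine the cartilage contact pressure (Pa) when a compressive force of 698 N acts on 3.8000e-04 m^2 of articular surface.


P = F / A
P = 698 / 3.8000e-04
P = 1.8368e+06


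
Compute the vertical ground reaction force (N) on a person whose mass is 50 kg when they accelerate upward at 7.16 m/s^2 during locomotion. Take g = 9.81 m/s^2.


GRF = m * (g + a)
GRF = 50 * (9.81 + 7.16)
GRF = 50 * 16.9700
GRF = 848.5000


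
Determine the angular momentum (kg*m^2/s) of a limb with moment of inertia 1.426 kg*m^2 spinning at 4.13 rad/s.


L = I * omega
L = 1.426 * 4.13
L = 5.8894


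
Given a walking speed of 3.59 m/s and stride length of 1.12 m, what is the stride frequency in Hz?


f = v / stride_length
f = 3.59 / 1.12
f = 3.2054


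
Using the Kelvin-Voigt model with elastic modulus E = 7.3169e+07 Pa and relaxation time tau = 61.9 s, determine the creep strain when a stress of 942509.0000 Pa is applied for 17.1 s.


epsilon(t) = (sigma/E) * (1 - exp(-t/tau))
sigma/E = 942509.0000 / 7.3169e+07 = 0.0129
exp(-t/tau) = exp(-17.1 / 61.9) = 0.7586
epsilon = 0.0129 * (1 - 0.7586)
epsilon = 0.0031


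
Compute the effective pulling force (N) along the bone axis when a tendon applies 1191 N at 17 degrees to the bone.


F_eff = F_tendon * cos(theta)
theta = 17 deg = 0.2967 rad
cos(theta) = 0.9563
F_eff = 1191 * 0.9563
F_eff = 1138.9590


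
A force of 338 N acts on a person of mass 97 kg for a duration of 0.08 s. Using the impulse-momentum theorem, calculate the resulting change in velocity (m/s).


J = F * dt = 338 * 0.08 = 27.0400 N*s
delta_v = J / m
delta_v = 27.0400 / 97
delta_v = 0.2788


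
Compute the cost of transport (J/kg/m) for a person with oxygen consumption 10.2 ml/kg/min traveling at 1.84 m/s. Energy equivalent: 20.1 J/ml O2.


Power per kg = VO2 * 20.1 / 60
Power per kg = 10.2 * 20.1 / 60 = 3.4170 W/kg
Cost = power_per_kg / speed
Cost = 3.4170 / 1.84
Cost = 1.8571
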